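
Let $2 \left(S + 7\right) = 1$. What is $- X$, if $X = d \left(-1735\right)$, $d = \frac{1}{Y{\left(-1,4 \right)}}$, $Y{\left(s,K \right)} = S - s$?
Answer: $- \frac{3470}{11} \approx -315.45$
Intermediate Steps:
$S = - \frac{13}{2}$ ($S = -7 + \frac{1}{2} \cdot 1 = -7 + \frac{1}{2} = - \frac{13}{2} \approx -6.5$)
$Y{\left(s,K \right)} = - \frac{13}{2} - s$
$d = - \frac{2}{11}$ ($d = \frac{1}{- \frac{13}{2} - -1} = \frac{1}{- \frac{13}{2} + 1} = \frac{1}{- \frac{11}{2}} = - \frac{2}{11} \approx -0.18182$)
$X = \frac{3470}{11}$ ($X = \left(- \frac{2}{11}\right) \left(-1735\right) = \frac{3470}{11} \approx 315.45$)
$- X = \left(-1\right) \frac{3470}{11} = - \frac{3470}{11}$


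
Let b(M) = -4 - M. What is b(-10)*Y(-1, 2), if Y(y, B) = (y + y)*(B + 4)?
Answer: -72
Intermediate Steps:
Y(y, B) = 2*y*(4 + B) (Y(y, B) = (2*y)*(4 + B) = 2*y*(4 + B))
b(-10)*Y(-1, 2) = (-4 - 1*(-10))*(2*(-1)*(4 + 2)) = (-4 + 10)*(2*(-1)*6) = 6*(-12) = -72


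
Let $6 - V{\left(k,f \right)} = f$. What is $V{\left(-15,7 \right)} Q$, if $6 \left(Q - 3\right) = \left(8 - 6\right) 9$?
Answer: $-6$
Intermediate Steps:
$V{\left(k,f \right)} = 6 - f$
$Q = 6$ ($Q = 3 + \frac{\left(8 - 6\right) 9}{6} = 3 + \frac{2 \cdot 9}{6} = 3 + \frac{1}{6} \cdot 18 = 3 + 3 = 6$)
$V{\left(-15,7 \right)} Q = \left(6 - 7\right) 6 = \left(-1\right) 6 = -6$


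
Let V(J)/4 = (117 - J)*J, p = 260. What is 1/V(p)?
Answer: -1/148720 ≈ -6.7240e-6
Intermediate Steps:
V(J) = 4*J*(117 - J) (V(J) = 4*((117 - J)*J) = 4*(J*(117 - J)) = 4*J*(117 - J))
1/V(p) = 1/(4*260*(117 - 1*260)) = 1/(4*260*(117 - 260)) = 1/(4*260*(-143)) = 1/(-148720) = -1/148720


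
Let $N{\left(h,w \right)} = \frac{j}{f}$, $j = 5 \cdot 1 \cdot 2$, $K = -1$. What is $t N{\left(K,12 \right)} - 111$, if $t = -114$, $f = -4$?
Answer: $174$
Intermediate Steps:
$j = 10$ ($j = 5 \cdot 2 = 10$)
$N{\left(h,w \right)} = - \frac{5}{2}$ ($N{\left(h,w \right)} = \frac{10}{-4} = 10 \left(- \frac{1}{4}\right) = - \frac{5}{2}$)
$t N{\left(K,12 \right)} - 111 = \left(-114\right) \left(- \frac{5}{2}\right) - 111 = 285 - 111 = 174$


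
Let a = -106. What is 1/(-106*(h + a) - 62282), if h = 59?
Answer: -1/57300 ≈ -1.7452e-5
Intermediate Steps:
1/(-106*(h + a) - 62282) = 1/(-106*(59 - 106) - 62282) = 1/(-106*(-47) - 62282) = 1/(4982 - 62282) = 1/(-57300) = -1/57300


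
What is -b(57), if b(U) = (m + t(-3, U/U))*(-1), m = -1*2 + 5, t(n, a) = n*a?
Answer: 0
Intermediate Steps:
t(n, a) = a*n
m = 3 (m = -2 + 5 = 3)
b(U) = 0 (b(U) = (3 + (U/U)*(-3))*(-1) = (3 + 1*(-3))*(-1) = (3 - 3)*(-1) = 0*(-1) = 0)
-b(57) = -1*0 = 0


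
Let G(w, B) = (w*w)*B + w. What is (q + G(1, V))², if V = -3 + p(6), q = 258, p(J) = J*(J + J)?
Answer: 107584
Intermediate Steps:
p(J) = 2*J² (p(J) = J*(2*J) = 2*J²)
V = 69 (V = -3 + 2*6² = -3 + 2*36 = -3 + 72 = 69)
G(w, B) = w + B*w² (G(w, B) = w²*B + w = B*w² + w = w + B*w²)
(q + G(1, V))² = (258 + 1*(1 + 69*1))² = (258 + 1*(1 + 69))² = (258 + 1*70)² = (258 + 70)² = 328² = 107584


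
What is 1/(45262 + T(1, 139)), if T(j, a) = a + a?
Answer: 1/45540 ≈ 2.1959e-5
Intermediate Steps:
T(j, a) = 2*a
1/(45262 + T(1, 139)) = 1/(45262 + 2*139) = 1/(45262 + 278) = 1/45540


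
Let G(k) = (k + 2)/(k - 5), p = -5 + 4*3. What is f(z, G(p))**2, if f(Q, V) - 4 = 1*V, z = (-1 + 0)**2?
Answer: 289/4 ≈ 72.250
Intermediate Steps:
z = 1 (z = (-1)**2 = 1)
p = 7 (p = -5 + 12 = 7)
G(k) = (2 + k)/(-5 + k)
f(Q, V) = 4 + V (f(Q, V) = 4 + 1*V = 4 + V)
f(z, G(p))**2 = (4 + (2 + 7)/(-5 + 7))**2 = (4 + 9/2)**2 = (17/2)**2 = 289/4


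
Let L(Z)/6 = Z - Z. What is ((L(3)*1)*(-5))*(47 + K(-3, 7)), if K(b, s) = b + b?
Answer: 0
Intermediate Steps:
K(b, s) = 2*b
L(Z) = 0 (L(Z) = 6*(Z - Z) = 6*0 = 0)
((L(3)*1)*(-5))*(47 + K(-3, 7)) = ((0*1)*(-5))*(47 + 2*(-3)) = (0*(-5))*(47 - 6) = 0*41 = 0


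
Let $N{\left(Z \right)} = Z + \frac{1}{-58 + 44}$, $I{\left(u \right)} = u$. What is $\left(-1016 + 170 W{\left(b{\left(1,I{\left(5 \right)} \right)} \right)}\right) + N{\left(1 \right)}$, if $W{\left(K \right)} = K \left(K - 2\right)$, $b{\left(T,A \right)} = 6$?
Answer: $\frac{42909}{14} \approx 3064.9$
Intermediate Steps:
$W{\left(K \right)} = K \left(-2 + K\right)$
$N{\left(Z \right)} = - \frac{1}{14} + Z$ ($N{\left(Z \right)} = Z + \frac{1}{-14} = Z - \frac{1}{14} = - \frac{1}{14} + Z$)
$\left(-1016 + 170 W{\left(b{\left(1,I{\left(5 \right)} \right)} \right)}\right) + N{\left(1 \right)} = \left(-1016 + 170 \cdot 6 \left(-2 + 6\right)\right) + \left(- \frac{1}{14} + 1\right) = \left(-1016 + 170 \cdot 6 \cdot 4\right) + \frac{13}{14} = \left(-1016 + 170 \cdot 24\right) + \frac{13}{14} = \left(-1016 + 4080\right) + \frac{13}{14} = 3064 + \frac{13}{14} = \frac{42909}{14}$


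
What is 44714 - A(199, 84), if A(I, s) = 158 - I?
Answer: 44755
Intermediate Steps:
44714 - A(199, 84) = 44714 - (158 - 1*199) = 44714 - (158 - 199) = 44714 - 1*(-41) = 44714 + 41 = 44755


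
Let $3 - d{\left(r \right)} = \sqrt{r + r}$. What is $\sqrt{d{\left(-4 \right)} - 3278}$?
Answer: $\sqrt{-3275 - 2 i \sqrt{2}} \approx 0.0247 - 57.228 i$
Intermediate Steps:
$d{\left(r \right)} = 3 - \sqrt{2} \sqrt{r}$ ($d{\left(r \right)} = 3 - \sqrt{r + r} = 3 - \sqrt{2 r} = 3 - \sqrt{2} \sqrt{r}$)
$\sqrt{d{\left(-4 \right)} - 3278} = \sqrt{\left(3 - \sqrt{2} \sqrt{-4}\right) - 3278} = \sqrt{\left(3 - \sqrt{2} \cdot 2 i\right) - 3278} = \sqrt{\left(3 - 2 i \sqrt{2}\right) - 3278} = \sqrt{-3275 - 2 i \sqrt{2}}$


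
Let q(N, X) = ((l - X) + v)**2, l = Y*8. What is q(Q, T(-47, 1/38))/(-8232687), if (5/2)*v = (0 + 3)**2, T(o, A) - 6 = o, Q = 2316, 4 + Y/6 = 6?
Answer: -494209/205817175 ≈ -0.0024012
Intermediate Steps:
Y = 12 (Y = -24 + 6*6 = -24 + 36 = 12)
l = 96 (l = 12*8 = 96)
T(o, A) = 6 + o
v = 18/5 (v = 2*(0 + 3)**2/5 = (2/5)*3**2 = (2/5)*9 = 18/5 ≈ 3.6000)
q(N, X) = (498/5 - X)**2 (q(N, X) = ((96 - X) + 18/5)**2 = (498/5 - X)**2)
q(Q, T(-47, 1/38))/(-8232687) = ((-498 + 5*(6 - 47))**2/25)/(-8232687) = ((-498 + 5*(-41))**2/25)*(-1/8232687) = ((-498 - 205)**2/25)*(-1/8232687) = ((1/25)*(-703)**2)*(-1/8232687) = ((1/25)*494209)*(-1/8232687) = (494209/25)*(-1/8232687) = -494209/205817175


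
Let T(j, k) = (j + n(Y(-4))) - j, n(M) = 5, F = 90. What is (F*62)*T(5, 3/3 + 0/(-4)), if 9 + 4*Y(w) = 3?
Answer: 27900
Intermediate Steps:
Y(w) = -3/2 (Y(w) = -9/4 + (¼)*3 = -9/4 + ¾ = -3/2)
T(j, k) = 5 (T(j, k) = (j + 5) - j = (5 + j) - j = 5)
(F*62)*T(5, 3/3 + 0/(-4)) = (90*62)*5 = 5580*5 = 27900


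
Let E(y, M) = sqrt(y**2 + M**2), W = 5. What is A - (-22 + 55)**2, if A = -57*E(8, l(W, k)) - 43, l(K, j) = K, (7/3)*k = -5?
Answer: -1132 - 57*sqrt(89) ≈ -1669.7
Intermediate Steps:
k = -15/7 (k = (3/7)*(-5) = -15/7 ≈ -2.1429)
E(y, M) = sqrt(M**2 + y**2)
A = -43 - 57*sqrt(89) (A = -57*sqrt(5**2 + 8**2) - 43 = -57*sqrt(25 + 64) - 43 = -57*sqrt(89) - 43 = -43 - 57*sqrt(89) ≈ -580.74)
A - (-22 + 55)**2 = (-43 - 57*sqrt(89)) - (-22 + 55)**2 = (-43 - 57*sqrt(89)) - 1*33**2 = (-43 - 57*sqrt(89)) - 1*1089 = (-43 - 57*sqrt(89)) - 1089 = -1132 - 57*sqrt(89)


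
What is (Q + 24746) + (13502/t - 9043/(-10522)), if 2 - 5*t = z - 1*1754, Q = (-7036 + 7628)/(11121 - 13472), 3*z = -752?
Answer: 2145480951274/86580277 ≈ 24780.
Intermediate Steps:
z = -752/3 (z = (⅓)*(-752) = -752/3 ≈ -250.67)
Q = -592/2351 (Q = 592/(-2351) = 592*(-1/2351) = -592/2351 ≈ -0.25181)
t = 1204/3 (t = ⅖ - (-752/3 - 1*1754)/5 = ⅖ - (-752/3 - 1754)/5 = ⅖ - ⅕*(-6014/3) = ⅖ + 6014/15 = 1204/3 ≈ 401.33)
(Q + 24746) + (13502/t - 9043/(-10522)) = (-592/2351 + 24746) + (13502/(1204/3) - 9043/(-10522)) = 58177254/2351 + (13502*(3/1204) - 9043*(-1/10522)) = 58177254/2351 + (471/14 + 9043/10522) = 58177254/2351 + 1270616/36827 = 2145480951274/86580277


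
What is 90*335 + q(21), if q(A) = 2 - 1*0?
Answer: 30152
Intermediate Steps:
q(A) = 2 (q(A) = 2 + 0 = 2)
90*335 + q(21) = 90*335 + 2 = 30150 + 2 = 30152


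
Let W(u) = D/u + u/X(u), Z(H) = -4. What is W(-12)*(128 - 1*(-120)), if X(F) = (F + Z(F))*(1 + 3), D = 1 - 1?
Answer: 93/2 ≈ 46.500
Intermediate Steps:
D = 0
X(F) = -16 + 4*F (X(F) = (F - 4)*(1 + 3) = (-4 + F)*4 = -16 + 4*F)
W(u) = u/(-16 + 4*u) (W(u) = 0/u + u/(-16 + 4*u) = 0 + u/(-16 + 4*u) = u/(-16 + 4*u))
W(-12)*(128 - 1*(-120)) = ((¼)*(-12)/(-4 - 12))*(128 - 1*(-120)) = ((¼)*(-12)/(-16))*(128 + 120) = ((¼)*(-12)*(-1/16))*248 = (3/16)*248 = 93/2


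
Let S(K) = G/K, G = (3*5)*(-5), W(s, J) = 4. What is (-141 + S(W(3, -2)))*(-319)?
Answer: 203841/4 ≈ 50960.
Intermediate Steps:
G = -75 (G = 15*(-5) = -75)
S(K) = -75/K
(-141 + S(W(3, -2)))*(-319) = (-141 - 75/4)*(-319) = -639/4*(-319) = 203841/4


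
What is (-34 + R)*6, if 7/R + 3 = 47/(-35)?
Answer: -16239/76 ≈ -213.67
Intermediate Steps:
R = -245/152 (R = 7/(-3 + 47/(-35)) = 7/(-3 + 47*(-1/35)) = 7/(-3 - 47/35) = 7/(-152/35) = 7*(-35/152) = -245/152 ≈ -1.6118)
(-34 + R)*6 = (-34 - 245/152)*6 = -5413/152*6 = -16239/76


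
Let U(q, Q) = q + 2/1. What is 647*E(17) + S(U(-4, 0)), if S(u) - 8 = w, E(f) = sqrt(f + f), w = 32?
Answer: 40 + 647*sqrt(34) ≈ 3812.6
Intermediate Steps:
E(f) = sqrt(2)*sqrt(f) (E(f) = sqrt(2*f) = sqrt(2)*sqrt(f))
U(q, Q) = 2 + q (U(q, Q) = q + 2*1 = q + 2 = 2 + q)
S(u) = 40 (S(u) = 8 + 32 = 40)
647*E(17) + S(U(-4, 0)) = 647*(sqrt(2)*sqrt(17)) + 40 = 647*sqrt(34) + 40 = 40 + 647*sqrt(34)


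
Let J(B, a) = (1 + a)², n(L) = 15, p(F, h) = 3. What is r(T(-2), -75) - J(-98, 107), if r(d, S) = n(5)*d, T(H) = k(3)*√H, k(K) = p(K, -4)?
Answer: -11664 + 45*I*√2 ≈ -11664.0 + 63.64*I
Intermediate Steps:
k(K) = 3
T(H) = 3*√H
r(d, S) = 15*d
r(T(-2), -75) - J(-98, 107) = 15*(3*√(-2)) - (1 + 107)² = 15*(3*(I*√2)) - 1*108² = 15*(3*I*√2) - 1*11664 = 45*I*√2 - 11664 = -11664 + 45*I*√2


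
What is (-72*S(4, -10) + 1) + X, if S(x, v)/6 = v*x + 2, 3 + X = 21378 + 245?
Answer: 38037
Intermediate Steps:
X = 21620 (X = -3 + (21378 + 245) = -3 + 21623 = 21620)
S(x, v) = 12 + 6*v*x (S(x, v) = 6*(v*x + 2) = 6*(2 + v*x) = 12 + 6*v*x)
(-72*S(4, -10) + 1) + X = (-72*(12 + 6*(-10)*4) + 1) + 21620 = (-72*(12 - 240) + 1) + 21620 = (-72*(-228) + 1) + 21620 = (16416 + 1) + 21620 = 16417 + 21620 = 38037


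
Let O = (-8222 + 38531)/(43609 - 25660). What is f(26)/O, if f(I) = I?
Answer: 155558/10103 ≈ 15.397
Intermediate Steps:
O = 10103/5983 (O = 30309/17949 = 30309*(1/17949) = 10103/5983 ≈ 1.6886)
f(26)/O = 26/(10103/5983) = 26*(5983/10103) = 155558/10103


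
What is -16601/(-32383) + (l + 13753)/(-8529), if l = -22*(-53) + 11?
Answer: -26299097/21245739 ≈ -1.2379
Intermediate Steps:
l = 1177 (l = 1166 + 11 = 1177)
-16601/(-32383) + (l + 13753)/(-8529) = -16601/(-32383) + (1177 + 13753)/(-8529) = -16601*(-1/32383) + 14930*(-1/8529) = 1277/2491 - 14930/8529 = -26299097/21245739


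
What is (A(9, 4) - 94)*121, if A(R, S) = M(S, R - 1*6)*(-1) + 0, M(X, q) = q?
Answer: -11737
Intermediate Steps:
A(R, S) = 6 - R (A(R, S) = (R - 1*6)*(-1) + 0 = (R - 6)*(-1) + 0 = (-6 + R)*(-1) + 0 = (6 - R) + 0 = 6 - R)
(A(9, 4) - 94)*121 = ((6 - 1*9) - 94)*121 = ((6 - 9) - 94)*121 = (-3 - 94)*121 = -97*121 = -11737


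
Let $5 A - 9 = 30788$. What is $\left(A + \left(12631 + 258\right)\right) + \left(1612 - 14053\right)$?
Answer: $\frac{33037}{5} \approx 6607.4$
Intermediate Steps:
$A = \frac{30797}{5}$ ($A = \frac{9}{5} + \frac{1}{5} \cdot 30788 = \frac{9}{5} + \frac{30788}{5} = \frac{30797}{5} \approx 6159.4$)
$\left(A + \left(12631 + 258\right)\right) + \left(1612 - 14053\right) = \left(\frac{30797}{5} + \left(12631 + 258\right)\right) + \left(1612 - 14053\right) = \left(\frac{30797}{5} + 12889\right) - 12441 = \frac{95242}{5} - 12441 = \frac{33037}{5}$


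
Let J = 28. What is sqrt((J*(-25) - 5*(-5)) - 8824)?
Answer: I*sqrt(9499) ≈ 97.463*I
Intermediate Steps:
sqrt((J*(-25) - 5*(-5)) - 8824) = sqrt((28*(-25) - 5*(-5)) - 8824) = sqrt((-700 + 25) - 8824) = sqrt(-675 - 8824) = sqrt(-9499) = I*sqrt(9499)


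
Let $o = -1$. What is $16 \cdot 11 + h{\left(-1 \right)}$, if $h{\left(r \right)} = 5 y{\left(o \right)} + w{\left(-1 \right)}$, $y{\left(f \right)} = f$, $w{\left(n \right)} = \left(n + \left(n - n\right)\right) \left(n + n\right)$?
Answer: $173$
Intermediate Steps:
$w{\left(n \right)} = 2 n^{2}$ ($w{\left(n \right)} = \left(n + 0\right) 2 n = n 2 n = 2 n^{2}$)
$h{\left(r \right)} = -3$ ($h{\left(r \right)} = 5 \left(-1\right) + 2 \left(-1\right)^{2} = -5 + 2 \cdot 1 = -5 + 2 = -3$)
$16 \cdot 11 + h{\left(-1 \right)} = 16 \cdot 11 - 3 = 176 - 3 = 173$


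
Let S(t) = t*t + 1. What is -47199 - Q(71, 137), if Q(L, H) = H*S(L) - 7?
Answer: -737946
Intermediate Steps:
S(t) = 1 + t² (S(t) = t² + 1 = 1 + t²)
Q(L, H) = -7 + H*(1 + L²) (Q(L, H) = H*(1 + L²) - 7 = -7 + H*(1 + L²))
-47199 - Q(71, 137) = -47199 - (-7 + 137*(1 + 71²)) = -47199 - (-7 + 137*(1 + 5041)) = -47199 - (-7 + 137*5042) = -47199 - (-7 + 690754) = -47199 - 1*690747 = -47199 - 690747 = -737946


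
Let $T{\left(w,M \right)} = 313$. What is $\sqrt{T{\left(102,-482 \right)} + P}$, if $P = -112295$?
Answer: $i \sqrt{111982} \approx 334.64 i$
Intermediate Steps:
$\sqrt{T{\left(102,-482 \right)} + P} = \sqrt{313 - 112295} = \sqrt{-111982} = i \sqrt{111982}$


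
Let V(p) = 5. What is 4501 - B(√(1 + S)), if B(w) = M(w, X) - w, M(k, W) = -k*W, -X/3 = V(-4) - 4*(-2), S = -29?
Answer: 4501 - 76*I*√7 ≈ 4501.0 - 201.08*I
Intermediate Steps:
X = -39 (X = -3*(5 - 4*(-2)) = -3*(5 + 8) = -3*13 = -39)
M(k, W) = -W*k
B(w) = 38*w (B(w) = -1*(-39)*w - w = 39*w - w = 38*w)
4501 - B(√(1 + S)) = 4501 - 38*√(1 - 29) = 4501 - 38*√(-28) = 4501 - 38*2*I*√7 = 4501 - 76*I*√7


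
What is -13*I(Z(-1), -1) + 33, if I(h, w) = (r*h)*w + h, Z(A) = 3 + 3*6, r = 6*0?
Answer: -240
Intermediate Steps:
r = 0
Z(A) = 21 (Z(A) = 3 + 18 = 21)
I(h, w) = h (I(h, w) = (0*h)*w + h = 0*w + h = 0 + h = h)
-13*I(Z(-1), -1) + 33 = -13*21 + 33 = -273 + 33 = -240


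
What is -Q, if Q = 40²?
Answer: -1600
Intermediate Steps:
Q = 1600
-Q = -1*1600 = -1600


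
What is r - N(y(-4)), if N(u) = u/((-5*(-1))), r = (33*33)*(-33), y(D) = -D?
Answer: -179689/5 ≈ -35938.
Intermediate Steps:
r = -35937 (r = 1089*(-33) = -35937)
N(u) = u/5
r - N(y(-4)) = -35937 - (-1*(-4))/5 = -35937 - 4/5 = -179689/5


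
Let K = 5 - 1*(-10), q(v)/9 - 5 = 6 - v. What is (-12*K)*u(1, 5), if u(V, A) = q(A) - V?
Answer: -9540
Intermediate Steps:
q(v) = 99 - 9*v (q(v) = 45 + 9*(6 - v) = 45 + (54 - 9*v) = 99 - 9*v)
K = 15 (K = 5 + 10 = 15)
u(V, A) = 99 - V - 9*A (u(V, A) = (99 - 9*A) - V = 99 - V - 9*A)
(-12*K)*u(1, 5) = (-12*15)*(99 - 1*1 - 9*5) = -180*(99 - 1 - 45) = -180*53 = -9540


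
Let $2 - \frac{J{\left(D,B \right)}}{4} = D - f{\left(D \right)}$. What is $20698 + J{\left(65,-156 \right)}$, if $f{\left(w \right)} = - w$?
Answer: $20186$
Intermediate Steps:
$J{\left(D,B \right)} = 8 - 8 D$ ($J{\left(D,B \right)} = 8 - 4 \left(D - - D\right) = 8 - 4 \left(D + D\right) = 8 - 4 \cdot 2 D = 8 - 8 D$)
$20698 + J{\left(65,-156 \right)} = 20698 + \left(8 - 520\right) = 20698 - 512 = 20186$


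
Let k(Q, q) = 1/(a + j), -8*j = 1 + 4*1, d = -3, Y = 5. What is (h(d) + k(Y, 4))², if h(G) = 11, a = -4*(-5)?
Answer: 2934369/24025 ≈ 122.14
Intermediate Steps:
a = 20
j = -5/8 (j = -(1 + 4*1)/8 = -(1 + 4)/8 = -⅛*5 = -5/8 ≈ -0.62500)
k(Q, q) = 8/155 (k(Q, q) = 1/(20 - 5/8) = 1/(155/8) = 8/155)
(h(d) + k(Y, 4))² = (11 + 8/155)² = (1713/155)² = 2934369/24025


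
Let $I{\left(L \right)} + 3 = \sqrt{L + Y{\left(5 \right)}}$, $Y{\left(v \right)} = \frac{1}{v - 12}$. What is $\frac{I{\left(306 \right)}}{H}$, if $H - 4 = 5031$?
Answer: $- \frac{3}{5035} + \frac{\sqrt{14987}}{35245} \approx 0.0028776$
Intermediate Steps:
$H = 5035$ ($H = 4 + 5031 = 5035$)
$Y{\left(v \right)} = \frac{1}{-12 + v}$
$I{\left(L \right)} = -3 + \sqrt{- \frac{1}{7} + L}$ ($I{\left(L \right)} = -3 + \sqrt{L + \frac{1}{-12 + 5}} = -3 + \sqrt{L + \frac{1}{-7}} = -3 + \sqrt{L - \frac{1}{7}} = -3 + \sqrt{- \frac{1}{7} + L}$)
$\frac{I{\left(306 \right)}}{H} = \frac{-3 + \frac{\sqrt{-7 + 49 \cdot 306}}{7}}{5035} = \left(-3 + \frac{\sqrt{-7 + 14994}}{7}\right) \frac{1}{5035} = \left(-3 + \frac{\sqrt{14987}}{7}\right) \frac{1}{5035} = - \frac{3}{5035} + \frac{\sqrt{14987}}{35245}$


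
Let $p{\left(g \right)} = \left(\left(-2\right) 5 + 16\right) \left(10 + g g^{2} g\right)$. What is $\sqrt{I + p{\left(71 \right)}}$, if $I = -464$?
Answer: $\sqrt{152469682} \approx 12348.0$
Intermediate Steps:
$p{\left(g \right)} = 60 + 6 g^{4}$ ($p{\left(g \right)} = \left(-10 + 16\right) \left(10 + g^{3} g\right) = 6 \left(10 + g^{4}\right) = 60 + 6 g^{4}$)
$\sqrt{I + p{\left(71 \right)}} = \sqrt{-464 + \left(60 + 6 \cdot 71^{4}\right)} = \sqrt{-464 + \left(60 + 6 \cdot 25411681\right)} = \sqrt{-464 + \left(60 + 152470086\right)} = \sqrt{-464 + 152470146} = \sqrt{152469682}$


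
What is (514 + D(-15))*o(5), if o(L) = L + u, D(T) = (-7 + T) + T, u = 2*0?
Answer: 2385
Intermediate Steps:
u = 0
D(T) = -7 + 2*T
o(L) = L (o(L) = L + 0 = L)
(514 + D(-15))*o(5) = (514 + (-7 + 2*(-15)))*5 = (514 + (-7 - 30))*5 = (514 - 37)*5 = 477*5 = 2385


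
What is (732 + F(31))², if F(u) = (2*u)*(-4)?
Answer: 234256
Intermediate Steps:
F(u) = -8*u
(732 + F(31))² = (732 - 8*31)² = (732 - 248)² = 484² = 234256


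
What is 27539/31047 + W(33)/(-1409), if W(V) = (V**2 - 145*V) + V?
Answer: 152527612/43745223 ≈ 3.4867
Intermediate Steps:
W(V) = V**2 - 144*V
27539/31047 + W(33)/(-1409) = 27539/31047 + (33*(-144 + 33))/(-1409) = 27539*(1/31047) + (33*(-111))*(-1/1409) = 27539/31047 - 3663*(-1/1409) = 27539/31047 + 3663/1409 = 152527612/43745223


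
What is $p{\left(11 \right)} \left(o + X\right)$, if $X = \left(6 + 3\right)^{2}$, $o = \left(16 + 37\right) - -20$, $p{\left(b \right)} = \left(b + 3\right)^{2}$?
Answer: $30184$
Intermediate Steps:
$p{\left(b \right)} = \left(3 + b\right)^{2}$
$o = 73$ ($o = 53 + 20 = 73$)
$X = 81$ ($X = 9^{2} = 81$)
$p{\left(11 \right)} \left(o + X\right) = \left(3 + 11\right)^{2} \left(73 + 81\right) = 14^{2} \cdot 154 = 196 \cdot 154 = 30184$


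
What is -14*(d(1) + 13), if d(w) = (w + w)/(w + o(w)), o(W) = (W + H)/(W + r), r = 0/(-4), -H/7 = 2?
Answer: -539/3 ≈ -179.67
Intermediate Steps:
H = -14 (H = -7*2 = -14)
r = 0 (r = 0*(-¼) = 0)
o(W) = (-14 + W)/W (o(W) = (W - 14)/(W + 0) = (-14 + W)/W)
d(w) = 2*w/(w + (-14 + w)/w) (d(w) = (w + w)/(w + (-14 + w)/w) = (2*w)/(w + (-14 + w)/w) = 2*w/(w + (-14 + w)/w))
-14*(d(1) + 13) = -14*(2*1²/(-14 + 1 + 1²) + 13) = -14*(2*1/(-14 + 1 + 1) + 13) = -14*(2*1/(-12) + 13) = -14*(2*1*(-1/12) + 13) = -14*(-⅙ + 13) = -14*77/6 = -539/3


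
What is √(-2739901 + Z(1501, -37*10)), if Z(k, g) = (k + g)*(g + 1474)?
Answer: I*√1491277 ≈ 1221.2*I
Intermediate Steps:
Z(k, g) = (1474 + g)*(g + k) (Z(k, g) = (g + k)*(1474 + g) = (1474 + g)*(g + k))
√(-2739901 + Z(1501, -37*10)) = √(-2739901 + ((-37*10)² + 1474*(-37*10) + 1474*1501 - 37*10*1501)) = √(-2739901 + ((-370)² + 1474*(-370) + 2212474 - 370*1501)) = √(-2739901 + (136900 - 545380 + 2212474 - 555370)) = √(-2739901 + 1248624) = √(-1491277) = I*√1491277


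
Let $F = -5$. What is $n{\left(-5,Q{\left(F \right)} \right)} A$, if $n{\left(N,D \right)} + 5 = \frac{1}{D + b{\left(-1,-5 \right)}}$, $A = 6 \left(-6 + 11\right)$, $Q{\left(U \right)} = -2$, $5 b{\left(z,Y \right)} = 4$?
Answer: $-175$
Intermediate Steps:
$b{\left(z,Y \right)} = \frac{4}{5}$ ($b{\left(z,Y \right)} = \frac{1}{5} \cdot 4 = \frac{4}{5}$)
$A = 30$ ($A = 6 \cdot 5 = 30$)
$n{\left(N,D \right)} = -5 + \frac{1}{\frac{4}{5} + D}$ ($n{\left(N,D \right)} = -5 + \frac{1}{D + \frac{4}{5}} = -5 + \frac{1}{\frac{4}{5} + D}$)
$n{\left(-5,Q{\left(F \right)} \right)} A = \frac{5 \left(-3 - -10\right)}{4 + 5 \left(-2\right)} 30 = \frac{5 \left(-3 + 10\right)}{4 - 10} \cdot 30 = 5 \frac{1}{-6} \cdot 7 \cdot 30 = 5 \left(- \frac{1}{6}\right) 7 \cdot 30 = \left(- \frac{35}{6}\right) 30 = -175$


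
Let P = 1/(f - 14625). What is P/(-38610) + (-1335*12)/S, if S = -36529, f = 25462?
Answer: 6703033414871/15284338885530 ≈ 0.43856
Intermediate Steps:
P = 1/10837 (P = 1/(25462 - 14625) = 1/10837 ≈ 9.2276e-5)
P/(-38610) + (-1335*12)/S = (1/10837)/(-38610) - 1335*12/(-36529) = (1/10837)*(-1/38610) - 16020*(-1/36529) = -1/418416570 + 16020/36529 = 6703033414871/15284338885530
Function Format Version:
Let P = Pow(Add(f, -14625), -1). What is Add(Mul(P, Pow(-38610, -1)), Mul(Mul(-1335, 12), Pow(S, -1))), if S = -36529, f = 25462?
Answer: Rational(6703033414871, 15284338885530) ≈ 0.43856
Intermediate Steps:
P = Rational(1, 10837) (P = Pow(Add(25462, -14625), -1) = Pow(10837, -1) = Rational(1, 10837) ≈ 9.2276e-5)
Add(Mul(P, Pow(-38610, -1)), Mul(Mul(-1335, 12), Pow(S, -1))) = Add(Mul(Rational(1, 10837), Pow(-38610, -1)), Mul(Mul(-1335, 12), Pow(-36529, -1))) = Add(Mul(Rational(1, 10837), Rational(-1, 38610)), Mul(-16020, Rational(-1, 36529))) = Add(Rational(-1, 418416570), Rational(16020, 36529)) = Rational(6703033414871, 15284338885530)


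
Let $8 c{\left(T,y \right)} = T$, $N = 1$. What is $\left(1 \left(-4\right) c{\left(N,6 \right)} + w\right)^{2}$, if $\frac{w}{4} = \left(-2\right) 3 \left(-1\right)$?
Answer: $\frac{2209}{4} \approx 552.25$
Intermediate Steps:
$w = 24$ ($w = 4 \left(-2\right) 3 \left(-1\right) = 4 \left(\left(-6\right) \left(-1\right)\right) = 4 \cdot 6 = 24$)
$c{\left(T,y \right)} = \frac{T}{8}$
$\left(1 \left(-4\right) c{\left(N,6 \right)} + w\right)^{2} = \left(1 \left(-4\right) \frac{1}{8} \cdot 1 + 24\right)^{2} = \left(\left(-4\right) \frac{1}{8} + 24\right)^{2} = \left(- \frac{1}{2} + 24\right)^{2} = \left(\frac{47}{2}\right)^{2} = \frac{2209}{4}$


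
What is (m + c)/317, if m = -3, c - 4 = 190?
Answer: 191/317 ≈ 0.60252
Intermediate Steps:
c = 194 (c = 4 + 190 = 194)
(m + c)/317 = (-3 + 194)/317 = 191*(1/317) = 191/317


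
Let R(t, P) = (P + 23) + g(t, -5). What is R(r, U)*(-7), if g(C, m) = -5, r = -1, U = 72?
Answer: -630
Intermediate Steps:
R(t, P) = 18 + P (R(t, P) = (P + 23) - 5 = (23 + P) - 5 = 18 + P)
R(r, U)*(-7) = (18 + 72)*(-7) = 90*(-7) = -630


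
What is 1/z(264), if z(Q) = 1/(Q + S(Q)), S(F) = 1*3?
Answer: 267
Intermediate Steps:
S(F) = 3
z(Q) = 1/(3 + Q) (z(Q) = 1/(Q + 3) = 1/(3 + Q))
1/z(264) = 1/(1/(3 + 264)) = 1/(1/267) = 267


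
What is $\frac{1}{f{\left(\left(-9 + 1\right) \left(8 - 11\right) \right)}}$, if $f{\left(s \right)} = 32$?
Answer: $\frac{1}{32} \approx 0.03125$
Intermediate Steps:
$\frac{1}{f{\left(\left(-9 + 1\right) \left(8 - 11\right) \right)}} = \frac{1}{32}$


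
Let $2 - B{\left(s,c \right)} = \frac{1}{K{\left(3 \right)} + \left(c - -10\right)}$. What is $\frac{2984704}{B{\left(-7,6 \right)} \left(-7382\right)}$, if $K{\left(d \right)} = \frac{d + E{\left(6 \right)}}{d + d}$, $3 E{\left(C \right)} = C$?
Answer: $- \frac{37681888}{180859} \approx -208.35$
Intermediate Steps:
$E{\left(C \right)} = \frac{C}{3}$
$K{\left(d \right)} = \frac{2 + d}{2 d}$ ($K{\left(d \right)} = \frac{d + \frac{1}{3} \cdot 6}{d + d} = \frac{d + 2}{2 d} = \left(2 + d\right) \frac{1}{2 d} = \frac{2 + d}{2 d}$)
$B{\left(s,c \right)} = 2 - \frac{1}{\frac{65}{6} + c}$ ($B{\left(s,c \right)} = 2 - \frac{1}{\frac{2 + 3}{2 \cdot 3} + \left(c - -10\right)} = 2 - \frac{1}{\frac{1}{2} \cdot \frac{1}{3} \cdot 5 + \left(c + 10\right)} = 2 - \frac{1}{\frac{5}{6} + \left(10 + c\right)} = 2 - \frac{1}{\frac{65}{6} + c}$)
$\frac{2984704}{B{\left(-7,6 \right)} \left(-7382\right)} = \frac{2984704}{\frac{4 \left(31 + 3 \cdot 6\right)}{65 + 6 \cdot 6} \left(-7382\right)} = \frac{2984704}{\frac{4 \left(31 + 18\right)}{65 + 36} \left(-7382\right)} = \frac{2984704}{4 \cdot \frac{1}{101} \cdot 49 \left(-7382\right)} = \frac{2984704}{\frac{196}{101} \left(-7382\right)} = \frac{2984704}{- \frac{1446872}{101}} = 2984704 \left(- \frac{101}{1446872}\right) = - \frac{37681888}{180859}$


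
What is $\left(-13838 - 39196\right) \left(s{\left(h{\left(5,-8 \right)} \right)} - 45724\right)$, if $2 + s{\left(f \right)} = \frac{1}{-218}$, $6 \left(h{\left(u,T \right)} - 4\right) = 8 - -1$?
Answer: $\frac{264328589073}{109} \approx 2.425 \cdot 10^{9}$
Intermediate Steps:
$h{\left(u,T \right)} = \frac{11}{2}$ ($h{\left(u,T \right)} = 4 + \frac{8 - -1}{6} = 4 + \frac{8 + 1}{6} = 4 + \frac{1}{6} \cdot 9 = 4 + \frac{3}{2} = \frac{11}{2}$)
$s{\left(f \right)} = - \frac{437}{218}$ ($s{\left(f \right)} = -2 + \frac{1}{-218} = -2 - \frac{1}{218} = - \frac{437}{218}$)
$\left(-13838 - 39196\right) \left(s{\left(h{\left(5,-8 \right)} \right)} - 45724\right) = \left(-13838 - 39196\right) \left(- \frac{437}{218} - 45724\right) = \left(-53034\right) \left(- \frac{9968269}{218}\right) = \frac{264328589073}{109}$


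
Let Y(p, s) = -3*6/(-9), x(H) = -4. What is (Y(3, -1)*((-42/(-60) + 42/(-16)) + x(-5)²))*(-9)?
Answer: -5067/20 ≈ -253.35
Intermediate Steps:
Y(p, s) = 2 (Y(p, s) = -18*(-⅑) = 2)
(Y(3, -1)*((-42/(-60) + 42/(-16)) + x(-5)²))*(-9) = (2*((-42/(-60) + 42/(-16)) + (-4)²))*(-9) = (2*((-42*(-1/60) + 42*(-1/16)) + 16))*(-9) = (2*((7/10 - 21/8) + 16))*(-9) = (2*(-77/40 + 16))*(-9) = (2*(563/40))*(-9) = (563/20)*(-9) = -5067/20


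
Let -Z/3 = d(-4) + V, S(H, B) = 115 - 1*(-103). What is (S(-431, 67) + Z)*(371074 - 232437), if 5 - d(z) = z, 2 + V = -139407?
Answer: 58008216266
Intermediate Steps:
V = -139409 (V = -2 - 139407 = -139409)
d(z) = 5 - z
S(H, B) = 218 (S(H, B) = 115 + 103 = 218)
Z = 418200 (Z = -3*((5 - 1*(-4)) - 139409) = -3*((5 + 4) - 139409) = -3*(9 - 139409) = -3*(-139400) = 418200)
(S(-431, 67) + Z)*(371074 - 232437) = (218 + 418200)*(371074 - 232437) = 418418*138637 = 58008216266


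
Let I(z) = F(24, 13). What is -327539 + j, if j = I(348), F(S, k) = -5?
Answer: -327544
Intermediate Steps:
I(z) = -5
j = -5
-327539 + j = -327539 - 5 = -327544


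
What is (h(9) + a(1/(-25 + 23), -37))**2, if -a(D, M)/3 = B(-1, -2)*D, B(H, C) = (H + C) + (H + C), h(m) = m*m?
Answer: 5184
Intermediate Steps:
h(m) = m**2
B(H, C) = 2*C + 2*H (B(H, C) = (C + H) + (C + H) = 2*C + 2*H)
a(D, M) = 18*D (a(D, M) = -3*(2*(-2) + 2*(-1))*D = -3*(-4 - 2)*D = -(-18)*D = 18*D)
(h(9) + a(1/(-25 + 23), -37))**2 = (9**2 + 18/(-25 + 23))**2 = (81 + 18/(-2))**2 = (81 + 18*(-1/2))**2 = (81 - 9)**2 = 72**2 = 5184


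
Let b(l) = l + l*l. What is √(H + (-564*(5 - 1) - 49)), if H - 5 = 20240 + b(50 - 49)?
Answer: √17942 ≈ 133.95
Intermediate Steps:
b(l) = l + l²
H = 20247 (H = 5 + (20240 + (50 - 49)*(1 + (50 - 49))) = 5 + (20240 + 1*(1 + 1)) = 5 + (20240 + 1*2) = 5 + (20240 + 2) = 5 + 20242 = 20247)
√(H + (-564*(5 - 1) - 49)) = √(20247 + (-564*(5 - 1) - 49)) = √(20247 + (-564*4 - 49)) = √(20247 + (-94*24 - 49)) = √(20247 + (-2256 - 49)) = √(20247 - 2305) = √17942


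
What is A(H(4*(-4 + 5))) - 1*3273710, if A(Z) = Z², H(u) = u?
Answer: -3273694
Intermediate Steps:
A(H(4*(-4 + 5))) - 1*3273710 = (4*(-4 + 5))² - 1*3273710 = (4*1)² - 3273710 = 4² - 3273710 = 16 - 3273710 = -3273694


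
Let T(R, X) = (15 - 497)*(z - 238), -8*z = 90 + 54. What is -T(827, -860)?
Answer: -123392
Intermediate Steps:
z = -18 (z = -(90 + 54)/8 = -⅛*144 = -18)
T(R, X) = 123392 (T(R, X) = (15 - 497)*(-18 - 238) = -482*(-256) = 123392)
-T(827, -860) = -1*123392 = -123392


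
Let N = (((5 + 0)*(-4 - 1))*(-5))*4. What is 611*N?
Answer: 305500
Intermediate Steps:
N = 500 (N = ((5*(-5))*(-5))*4 = -25*(-5)*4 = 125*4 = 500)
611*N = 611*500 = 305500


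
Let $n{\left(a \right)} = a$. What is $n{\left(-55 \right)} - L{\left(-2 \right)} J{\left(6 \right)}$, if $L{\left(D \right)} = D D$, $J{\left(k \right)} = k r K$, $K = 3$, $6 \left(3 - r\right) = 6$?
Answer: $-199$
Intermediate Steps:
$r = 2$ ($r = 3 - 1 = 2$)
$J{\left(k \right)} = 6 k$ ($J{\left(k \right)} = k 2 \cdot 3 = 2 k 3 = 6 k$)
$L{\left(D \right)} = D^{2}$
$n{\left(-55 \right)} - L{\left(-2 \right)} J{\left(6 \right)} = -55 - \left(-2\right)^{2} \cdot 6 \cdot 6 = -55 - 4 \cdot 36 = -55 - 144 = -199$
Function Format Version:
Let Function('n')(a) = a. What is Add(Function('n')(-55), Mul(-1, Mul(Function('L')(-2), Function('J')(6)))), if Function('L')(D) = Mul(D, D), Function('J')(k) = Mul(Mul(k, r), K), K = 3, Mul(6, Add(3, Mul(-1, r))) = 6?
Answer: -199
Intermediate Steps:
r = 2 (r = Add(3, Mul(Rational(-1, 6), 6)) = Add(3, -1) = 2)
Function('J')(k) = Mul(6, k) (Function('J')(k) = Mul(Mul(k, 2), 3) = Mul(Mul(2, k), 3) = Mul(6, k))
Function('L')(D) = Pow(D, 2)
Add(Function('n')(-55), Mul(-1, Mul(Function('L')(-2), Function('J')(6)))) = Add(-55, Mul(-1, Mul(Pow(-2, 2), Mul(6, 6)))) = Add(-55, Mul(-1, Mul(4, 36))) = Add(-55, Mul(-1, 144)) = Add(-55, -144) = -199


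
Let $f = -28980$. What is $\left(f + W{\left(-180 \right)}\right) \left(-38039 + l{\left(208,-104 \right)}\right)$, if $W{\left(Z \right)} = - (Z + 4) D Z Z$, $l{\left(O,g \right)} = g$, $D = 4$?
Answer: $-868921188660$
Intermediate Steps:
$W{\left(Z \right)} = 4 Z^{2} \left(-4 - Z\right)$ ($W{\left(Z \right)} = - (Z + 4) 4 Z Z = - (4 + Z) 4 Z Z = \left(-4 - Z\right) 4 Z Z = 4 Z \left(-4 - Z\right) Z = 4 Z^{2} \left(-4 - Z\right)$)
$\left(f + W{\left(-180 \right)}\right) \left(-38039 + l{\left(208,-104 \right)}\right) = \left(-28980 + 4 \left(-180\right)^{2} \left(-4 - -180\right)\right) \left(-38039 - 104\right) = \left(-28980 + 4 \cdot 32400 \left(-4 + 180\right)\right) \left(-38143\right) = \left(-28980 + 4 \cdot 32400 \cdot 176\right) \left(-38143\right) = \left(-28980 + 22809600\right) \left(-38143\right) = 22780620 \left(-38143\right) = -868921188660$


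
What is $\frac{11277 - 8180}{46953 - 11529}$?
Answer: $\frac{3097}{35424} \approx 0.087427$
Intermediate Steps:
$\frac{11277 - 8180}{46953 - 11529} = \frac{3097}{35424}$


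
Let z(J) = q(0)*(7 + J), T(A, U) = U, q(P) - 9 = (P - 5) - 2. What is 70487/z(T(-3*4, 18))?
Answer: 70487/50 ≈ 1409.7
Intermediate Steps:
q(P) = 2 + P (q(P) = 9 + ((P - 5) - 2) = 9 + ((-5 + P) - 2) = 9 + (-7 + P) = 2 + P)
z(J) = 14 + 2*J (z(J) = (2 + 0)*(7 + J) = 2*(7 + J) = 14 + 2*J)
70487/z(T(-3*4, 18)) = 70487/(14 + 2*18) = 70487/(14 + 36) = 70487/50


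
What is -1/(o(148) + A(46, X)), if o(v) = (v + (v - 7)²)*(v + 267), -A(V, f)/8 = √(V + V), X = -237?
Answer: -8312035/69089925835337 - 16*√23/69089925835337 ≈ -1.2031e-7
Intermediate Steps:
A(V, f) = -8*√2*√V (A(V, f) = -8*√(V + V) = -8*√2*√V)
o(v) = (267 + v)*(v + (-7 + v)²) (o(v) = (v + (-7 + v)²)*(267 + v) = (267 + v)*(v + (-7 + v)²))
-1/(o(148) + A(46, X)) = -1/((13083 + 148³ - 3422*148 + 254*148²) - 8*√2*√46) = -1/((13083 + 3241792 - 506456 + 254*21904) - 16*√23) = -1/((13083 + 3241792 - 506456 + 5563616) - 16*√23) = -1/(8312035 - 16*√23)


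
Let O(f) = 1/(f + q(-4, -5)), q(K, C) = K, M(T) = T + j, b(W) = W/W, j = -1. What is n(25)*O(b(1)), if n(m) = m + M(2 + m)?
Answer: -17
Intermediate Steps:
b(W) = 1
M(T) = -1 + T (M(T) = T - 1 = -1 + T)
n(m) = 1 + 2*m (n(m) = m + (-1 + (2 + m)) = m + (1 + m) = 1 + 2*m)
O(f) = 1/(-4 + f) (O(f) = 1/(f - 4) = 1/(-4 + f))
n(25)*O(b(1)) = (1 + 2*25)/(-4 + 1) = (1 + 50)/(-3) = 51*(-1/3) = -17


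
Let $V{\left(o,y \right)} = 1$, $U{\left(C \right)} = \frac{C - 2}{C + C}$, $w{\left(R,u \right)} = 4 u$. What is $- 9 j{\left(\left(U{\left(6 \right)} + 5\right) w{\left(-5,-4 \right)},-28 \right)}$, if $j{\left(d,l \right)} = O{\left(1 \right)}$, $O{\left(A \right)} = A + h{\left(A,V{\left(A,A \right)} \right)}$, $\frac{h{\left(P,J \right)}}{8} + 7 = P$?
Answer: $423$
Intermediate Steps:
$U{\left(C \right)} = \frac{-2 + C}{2 C}$
$h{\left(P,J \right)} = -56 + 8 P$
$O{\left(A \right)} = -56 + 9 A$ ($O{\left(A \right)} = A + \left(-56 + 8 A\right) = -56 + 9 A$)
$j{\left(d,l \right)} = -47$ ($j{\left(d,l \right)} = -56 + 9 \cdot 1 = -56 + 9 = -47$)
$- 9 j{\left(\left(U{\left(6 \right)} + 5\right) w{\left(-5,-4 \right)},-28 \right)} = \left(-9\right) \left(-47\right) = 423$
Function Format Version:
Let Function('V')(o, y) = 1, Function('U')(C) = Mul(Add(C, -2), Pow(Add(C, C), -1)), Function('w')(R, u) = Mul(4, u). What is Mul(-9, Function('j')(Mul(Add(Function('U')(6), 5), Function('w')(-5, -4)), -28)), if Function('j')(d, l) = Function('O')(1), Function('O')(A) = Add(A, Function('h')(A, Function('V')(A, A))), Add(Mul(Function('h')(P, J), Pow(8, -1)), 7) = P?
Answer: 423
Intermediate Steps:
Function('U')(C) = Mul(Rational(1, 2), Pow(C, -1), Add(-2, C)) (Function('U')(C) = Mul(Add(-2, C), Pow(Mul(2, C), -1)) = Mul(Add(-2, C), Mul(Rational(1, 2), Pow(C, -1))) = Mul(Rational(1, 2), Pow(C, -1), Add(-2, C)))
Function('h')(P, J) = Add(-56, Mul(8, P))
Function('O')(A) = Add(-56, Mul(9, A)) (Function('O')(A) = Add(A, Add(-56, Mul(8, A))) = Add(-56, Mul(9, A)))
Function('j')(d, l) = -47 (Function('j')(d, l) = Add(-56, Mul(9, 1)) = Add(-56, 9) = -47)
Mul(-9, Function('j')(Mul(Add(Function('U')(6), 5), Function('w')(-5, -4)), -28)) = Mul(-9, -47) = 423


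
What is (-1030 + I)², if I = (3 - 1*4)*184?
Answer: 1473796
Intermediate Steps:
I = -184 (I = (3 - 4)*184 = -1*184 = -184)
(-1030 + I)² = (-1030 - 184)² = (-1214)² = 1473796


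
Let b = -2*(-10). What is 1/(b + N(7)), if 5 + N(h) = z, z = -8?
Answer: ⅐ ≈ 0.14286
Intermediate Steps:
N(h) = -13 (N(h) = -5 - 8 = -13)
b = 20
1/(b + N(7)) = 1/(20 - 13) = 1/7 = ⅐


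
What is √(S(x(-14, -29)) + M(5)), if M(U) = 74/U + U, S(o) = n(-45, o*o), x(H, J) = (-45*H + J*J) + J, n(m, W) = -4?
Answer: √395/5 ≈ 3.9749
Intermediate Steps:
x(H, J) = J + J² - 45*H (x(H, J) = (-45*H + J²) + J = (J² - 45*H) + J = J + J² - 45*H)
S(o) = -4
M(U) = U + 74/U
√(S(x(-14, -29)) + M(5)) = √(-4 + (5 + 74/5)) = √(-4 + 99/5) = √(79/5) = √395/5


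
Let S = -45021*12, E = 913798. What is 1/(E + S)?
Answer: 1/373546 ≈ 2.6770e-6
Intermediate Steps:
S = -540252
1/(E + S) = 1/(913798 - 540252) = 1/373546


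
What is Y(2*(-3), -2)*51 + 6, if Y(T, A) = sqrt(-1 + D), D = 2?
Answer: 57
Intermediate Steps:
Y(T, A) = 1 (Y(T, A) = sqrt(-1 + 2) = sqrt(1) = 1)
Y(2*(-3), -2)*51 + 6 = 1*51 + 6 = 51 + 6 = 57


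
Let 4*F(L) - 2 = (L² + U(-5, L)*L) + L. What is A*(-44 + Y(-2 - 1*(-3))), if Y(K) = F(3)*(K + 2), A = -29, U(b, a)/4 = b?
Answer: 4553/2 ≈ 2276.5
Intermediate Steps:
U(b, a) = 4*b
F(L) = ½ - 19*L/4 + L²/4 (F(L) = ½ + ((L² + (4*(-5))*L) + L)/4 = ½ + ((L² - 20*L) + L)/4 = ½ + (L² - 19*L)/4 = ½ + (-19*L/4 + L²/4) = ½ - 19*L/4 + L²/4)
Y(K) = -23 - 23*K/2 (Y(K) = (½ - 19/4*3 + (¼)*3²)*(K + 2) = (½ - 57/4 + (¼)*9)*(2 + K) = (½ - 57/4 + 9/4)*(2 + K) = -23*(2 + K)/2 = -23 - 23*K/2)
A*(-44 + Y(-2 - 1*(-3))) = -29*(-44 + (-23 - 23*(-2 - 1*(-3))/2)) = -29*(-44 + (-23 - 23*(-2 + 3)/2)) = -29*(-44 + (-23 - 23/2*1)) = -29*(-44 + (-23 - 23/2)) = -29*(-44 - 69/2) = -29*(-157/2) = 4553/2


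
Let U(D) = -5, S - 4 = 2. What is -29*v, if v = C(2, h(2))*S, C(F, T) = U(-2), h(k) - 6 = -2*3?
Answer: 870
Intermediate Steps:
h(k) = 0 (h(k) = 6 - 2*3 = 6 - 6 = 0)
S = 6 (S = 4 + 2 = 6)
C(F, T) = -5
v = -30 (v = -5*6 = -30)
-29*v = -29*(-30) = 870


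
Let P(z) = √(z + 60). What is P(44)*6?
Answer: 12*√26 ≈ 61.188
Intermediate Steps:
P(z) = √(60 + z)
P(44)*6 = √(60 + 44)*6 = √104*6 = (2*√26)*6 = 12*√26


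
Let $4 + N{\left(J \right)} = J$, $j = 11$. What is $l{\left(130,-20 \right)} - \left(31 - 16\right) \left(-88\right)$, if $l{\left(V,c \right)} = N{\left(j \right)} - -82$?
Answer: $1409$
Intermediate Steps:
$N{\left(J \right)} = -4 + J$
$l{\left(V,c \right)} = 89$ ($l{\left(V,c \right)} = \left(-4 + 11\right) - -82 = 7 + 82 = 89$)
$l{\left(130,-20 \right)} - \left(31 - 16\right) \left(-88\right) = 89 - \left(31 - 16\right) \left(-88\right) = 89 - 15 \left(-88\right) = 89 - -1320 = 89 + 1320 = 1409$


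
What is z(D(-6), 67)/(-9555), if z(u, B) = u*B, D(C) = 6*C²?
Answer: -4824/3185 ≈ -1.5146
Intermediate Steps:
z(u, B) = B*u
z(D(-6), 67)/(-9555) = (67*(6*(-6)²))/(-9555) = (67*(6*36))*(-1/9555) = (67*216)*(-1/9555) = 14472*(-1/9555) = -4824/3185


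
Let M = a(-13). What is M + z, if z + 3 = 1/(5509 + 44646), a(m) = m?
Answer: -802479/50155 ≈ -16.000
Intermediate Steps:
M = -13
z = -150464/50155 (z = -3 + 1/(5509 + 44646) = -3 + 1/50155 = -150464/50155 ≈ -3.0000)
M + z = -13 - 150464/50155 = -802479/50155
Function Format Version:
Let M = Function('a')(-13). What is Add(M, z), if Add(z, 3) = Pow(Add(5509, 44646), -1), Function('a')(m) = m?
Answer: Rational(-802479, 50155) ≈ -16.000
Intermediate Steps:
M = -13
z = Rational(-150464, 50155) (z = Add(-3, Pow(Add(5509, 44646), -1)) = Add(-3, Pow(50155, -1)) = Add(-3, Rational(1, 50155)) = Rational(-150464, 50155) ≈ -3.0000)
Add(M, z) = Add(-13, Rational(-150464, 50155)) = Rational(-802479, 50155)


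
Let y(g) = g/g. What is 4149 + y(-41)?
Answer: 4150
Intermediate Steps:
y(g) = 1
4149 + y(-41) = 4149 + 1 = 4150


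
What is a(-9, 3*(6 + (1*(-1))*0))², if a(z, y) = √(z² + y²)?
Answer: 405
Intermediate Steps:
a(z, y) = √(y² + z²)
a(-9, 3*(6 + (1*(-1))*0))² = (√((3*(6 + (1*(-1))*0))² + (-9)²))² = (√((3*(6 - 1*0))² + 81))² = (√((3*(6 + 0))² + 81))² = (√((3*6)² + 81))² = (√(18² + 81))² = (√(324 + 81))² = (√405)² = (9*√5)² = 405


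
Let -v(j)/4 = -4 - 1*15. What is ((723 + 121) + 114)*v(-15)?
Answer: 72808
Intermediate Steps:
v(j) = 76 (v(j) = -4*(-4 - 1*15) = -4*(-4 - 15) = -4*(-19) = 76)
((723 + 121) + 114)*v(-15) = ((723 + 121) + 114)*76 = (844 + 114)*76 = 958*76 = 72808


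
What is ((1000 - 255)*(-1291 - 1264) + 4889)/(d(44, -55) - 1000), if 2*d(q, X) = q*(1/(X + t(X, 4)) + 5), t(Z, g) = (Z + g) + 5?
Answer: 95878593/44956 ≈ 2132.7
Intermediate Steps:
t(Z, g) = 5 + Z + g
d(q, X) = q*(5 + 1/(9 + 2*X))/2 (d(q, X) = (q*(1/(X + (5 + X + 4)) + 5))/2 = (q*(1/(X + (9 + X)) + 5))/2 = (q*(1/(9 + 2*X) + 5))/2 = (q*(5 + 1/(9 + 2*X)))/2 = q*(5 + 1/(9 + 2*X))/2)
((1000 - 255)*(-1291 - 1264) + 4889)/(d(44, -55) - 1000) = ((1000 - 255)*(-1291 - 1264) + 4889)/(44*(23 + 5*(-55))/(9 + 2*(-55)) - 1000) = (745*(-2555) + 4889)/(44*(23 - 275)/(9 - 110) - 1000) = (-1903475 + 4889)/(44*(-252)/(-101) - 1000) = -1898586/(44*(-1/101)*(-252) - 1000) = -1898586/(11088/101 - 1000) = -1898586/(-89912/101) = -1898586*(-101/89912) = 95878593/44956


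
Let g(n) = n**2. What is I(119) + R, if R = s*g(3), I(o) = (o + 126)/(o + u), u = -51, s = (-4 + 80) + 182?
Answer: 158141/68 ≈ 2325.6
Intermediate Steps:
s = 258 (s = 76 + 182 = 258)
I(o) = (126 + o)/(-51 + o) (I(o) = (o + 126)/(o - 51) = (126 + o)/(-51 + o))
R = 2322 (R = 258*3**2 = 258*9 = 2322)
I(119) + R = (126 + 119)/(-51 + 119) + 2322 = 245/68 + 2322 = 158141/68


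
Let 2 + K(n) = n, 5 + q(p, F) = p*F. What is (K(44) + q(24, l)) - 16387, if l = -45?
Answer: -17430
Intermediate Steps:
q(p, F) = -5 + F*p (q(p, F) = -5 + p*F = -5 + F*p)
K(n) = -2 + n
(K(44) + q(24, l)) - 16387 = ((-2 + 44) + (-5 - 45*24)) - 16387 = (42 + (-5 - 1080)) - 16387 = (42 - 1085) - 16387 = -1043 - 16387 = -17430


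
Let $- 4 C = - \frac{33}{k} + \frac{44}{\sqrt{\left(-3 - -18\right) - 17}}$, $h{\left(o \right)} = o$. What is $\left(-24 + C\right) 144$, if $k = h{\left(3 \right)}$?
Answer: $-3060 + 792 i \sqrt{2} \approx -3060.0 + 1120.1 i$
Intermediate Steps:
$k = 3$
$C = \frac{11}{4} + \frac{11 i \sqrt{2}}{2}$ ($C = - \frac{- \frac{33}{3} + \frac{44}{\sqrt{\left(-3 - -18\right) - 17}}}{4} = - \frac{\left(-33\right) \frac{1}{3} + \frac{44}{\sqrt{\left(-3 + 18\right) - 17}}}{4} = - \frac{-11 + \frac{44}{\sqrt{15 - 17}}}{4} = - \frac{-11 + \frac{44}{\sqrt{-2}}}{4} = - \frac{-11 + \frac{44}{i \sqrt{2}}}{4} = - \frac{-11 + 44 \left(- \frac{i \sqrt{2}}{2}\right)}{4} = - \frac{-11 - 22 i \sqrt{2}}{4} = \frac{11}{4} + \frac{11 i \sqrt{2}}{2} \approx 2.75 + 7.7782 i$)
$\left(-24 + C\right) 144 = \left(-24 + \left(\frac{11}{4} + \frac{11 i \sqrt{2}}{2}\right)\right) 144 = \left(- \frac{85}{4} + \frac{11 i \sqrt{2}}{2}\right) 144 = -3060 + 792 i \sqrt{2}$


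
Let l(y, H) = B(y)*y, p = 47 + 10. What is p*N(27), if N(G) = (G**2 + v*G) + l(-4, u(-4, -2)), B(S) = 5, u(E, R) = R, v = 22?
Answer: 74271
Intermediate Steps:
p = 57
l(y, H) = 5*y
N(G) = -20 + G**2 + 22*G (N(G) = (G**2 + 22*G) + 5*(-4) = (G**2 + 22*G) - 20 = -20 + G**2 + 22*G)
p*N(27) = 57*(-20 + 27**2 + 22*27) = 57*(-20 + 729 + 594) = 57*1303 = 74271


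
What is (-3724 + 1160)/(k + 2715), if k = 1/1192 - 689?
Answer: -3056288/2414993 ≈ -1.2655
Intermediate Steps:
k = -821287/1192 (k = 1/1192 - 689 = -821287/1192 ≈ -689.00)
(-3724 + 1160)/(k + 2715) = (-3724 + 1160)/(-821287/1192 + 2715) = -2564/2414993/1192 = -2564*1192/2414993 = -3056288/2414993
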